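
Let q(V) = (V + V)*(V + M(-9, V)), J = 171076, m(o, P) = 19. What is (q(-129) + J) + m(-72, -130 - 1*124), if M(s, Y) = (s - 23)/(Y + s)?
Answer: 4699295/23 ≈ 2.0432e+5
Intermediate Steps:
M(s, Y) = (-23 + s)/(Y + s)
q(V) = 2*V*(V - 32/(-9 + V)) (q(V) = (V + V)*(V + (-23 - 9)/(V - 9)) = (2*V)*(V - 32/(-9 + V)) = 2*V*(V - 32/(-9 + V)))
(q(-129) + J) + m(-72, -130 - 1*124) = (2*(-129)*(-32 - 129*(-9 - 129))/(-9 - 129) + 171076) + 19 = (2*(-129)*(-32 - 129*(-138))/(-138) + 171076) + 19 = (2*(-129)*(-1/138)*(-32 + 17802) + 171076) + 19 = (2*(-129)*(-1/138)*17770 + 171076) + 19 = (764110/23 + 171076) + 19 = 4698858/23 + 19 = 4699295/23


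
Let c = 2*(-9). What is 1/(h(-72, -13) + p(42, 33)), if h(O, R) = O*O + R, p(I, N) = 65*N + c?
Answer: 1/7298 ≈ 0.00013702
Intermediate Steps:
c = -18
p(I, N) = -18 + 65*N (p(I, N) = 65*N - 18 = -18 + 65*N)
h(O, R) = R + O² (h(O, R) = O² + R = R + O²)
1/(h(-72, -13) + p(42, 33)) = 1/((-13 + (-72)²) + (-18 + 65*33)) = 1/((-13 + 5184) + (-18 + 2145)) = 1/(5171 + 2127) = 1/7298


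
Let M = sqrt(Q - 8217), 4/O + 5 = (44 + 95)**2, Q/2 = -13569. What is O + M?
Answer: 1/4829 + I*sqrt(35355) ≈ 0.00020708 + 188.03*I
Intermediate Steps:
Q = -27138 (Q = 2*(-13569) = -27138)
O = 1/4829 (O = 4/(-5 + (44 + 95)**2) = 4/(-5 + 139**2) = 4/(-5 + 19321) = 4/19316 = 4*(1/19316) = 1/4829 ≈ 0.00020708)
M = I*sqrt(35355) (M = sqrt(-27138 - 8217) = sqrt(-35355) = I*sqrt(35355) ≈ 188.03*I)
O + M = 1/4829 + I*sqrt(35355)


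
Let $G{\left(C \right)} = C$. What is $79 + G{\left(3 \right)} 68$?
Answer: $283$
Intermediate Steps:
$79 + G{\left(3 \right)} 68 = 79 + 3 \cdot 68 = 79 + 204 = 283$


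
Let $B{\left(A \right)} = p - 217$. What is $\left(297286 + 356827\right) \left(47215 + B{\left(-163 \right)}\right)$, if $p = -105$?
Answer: $30673320909$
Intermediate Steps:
$B{\left(A \right)} = -322$ ($B{\left(A \right)} = -105 - 217 = -322$)
$\left(297286 + 356827\right) \left(47215 + B{\left(-163 \right)}\right) = \left(297286 + 356827\right) \left(47215 - 322\right) = 654113 \cdot 46893 = 30673320909$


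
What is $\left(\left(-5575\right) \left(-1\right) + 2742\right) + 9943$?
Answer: $18260$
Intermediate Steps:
$\left(\left(-5575\right) \left(-1\right) + 2742\right) + 9943 = \left(5575 + 2742\right) + 9943 = 8317 + 9943 = 18260$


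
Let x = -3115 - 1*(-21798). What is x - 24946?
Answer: -6263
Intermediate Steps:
x = 18683 (x = -3115 + 21798 = 18683)
x - 24946 = 18683 - 24946 = -6263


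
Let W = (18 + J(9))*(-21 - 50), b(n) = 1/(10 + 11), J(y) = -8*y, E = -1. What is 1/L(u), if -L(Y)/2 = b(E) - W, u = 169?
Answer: 21/161026 ≈ 0.00013041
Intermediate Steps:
b(n) = 1/21
W = 3834 (W = (18 - 8*9)*(-21 - 50) = (18 - 72)*(-71) = -54*(-71) = 3834)
L(Y) = 161026/21 (L(Y) = -2*(1/21 - 1*3834) = -2*(1/21 - 3834) = -2*(-80513/21) = 161026/21)
1/L(u) = 1/(161026/21) = 21/161026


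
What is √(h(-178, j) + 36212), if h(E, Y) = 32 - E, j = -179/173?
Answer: √36422 ≈ 190.85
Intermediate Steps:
j = -179/173 (j = -179*1/173 = -179/173 ≈ -1.0347)
√(h(-178, j) + 36212) = √((32 - 1*(-178)) + 36212) = √((32 + 178) + 36212) = √(210 + 36212) = √36422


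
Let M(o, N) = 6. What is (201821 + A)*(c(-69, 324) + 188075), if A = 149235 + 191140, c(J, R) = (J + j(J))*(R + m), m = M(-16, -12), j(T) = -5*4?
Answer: 86049216180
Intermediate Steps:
j(T) = -20
m = 6
c(J, R) = (-20 + J)*(6 + R) (c(J, R) = (J - 20)*(R + 6) = (-20 + J)*(6 + R))
A = 340375
(201821 + A)*(c(-69, 324) + 188075) = (201821 + 340375)*((-120 - 20*324 + 6*(-69) - 69*324) + 188075) = 542196*((-120 - 6480 - 414 - 22356) + 188075) = 542196*(-29370 + 188075) = 542196*158705 = 86049216180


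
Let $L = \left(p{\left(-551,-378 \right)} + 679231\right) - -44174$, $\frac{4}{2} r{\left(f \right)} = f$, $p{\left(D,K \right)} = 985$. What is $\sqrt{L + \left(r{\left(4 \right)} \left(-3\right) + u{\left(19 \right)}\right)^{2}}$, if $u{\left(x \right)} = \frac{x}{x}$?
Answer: $\sqrt{724415} \approx 851.13$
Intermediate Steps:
$r{\left(f \right)} = \frac{f}{2}$
$u{\left(x \right)} = 1$
$L = 724390$ ($L = \left(985 + 679231\right) - -44174 = 680216 + 44174 = 724390$)
$\sqrt{L + \left(r{\left(4 \right)} \left(-3\right) + u{\left(19 \right)}\right)^{2}} = \sqrt{724390 + \left(\frac{1}{2} \cdot 4 \left(-3\right) + 1\right)^{2}} = \sqrt{724390 + \left(2 \left(-3\right) + 1\right)^{2}} = \sqrt{724390 + \left(-6 + 1\right)^{2}} = \sqrt{724390 + \left(-5\right)^{2}} = \sqrt{724390 + 25} = \sqrt{724415}$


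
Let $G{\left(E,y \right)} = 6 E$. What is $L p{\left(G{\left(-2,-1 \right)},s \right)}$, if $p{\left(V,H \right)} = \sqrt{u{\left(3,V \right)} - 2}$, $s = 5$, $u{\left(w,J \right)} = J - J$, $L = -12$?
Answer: $- 12 i \sqrt{2} \approx - 16.971 i$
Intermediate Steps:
$u{\left(w,J \right)} = 0$
$p{\left(V,H \right)} = i \sqrt{2}$ ($p{\left(V,H \right)} = \sqrt{0 - 2} = \sqrt{-2} = i \sqrt{2}$)
$L p{\left(G{\left(-2,-1 \right)},s \right)} = - 12 i \sqrt{2}$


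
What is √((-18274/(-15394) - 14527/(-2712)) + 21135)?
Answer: √2303027088975196698/10437132 ≈ 145.40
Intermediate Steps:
√((-18274/(-15394) - 14527/(-2712)) + 21135) = √((-18274*(-1/15394) - 14527*(-1/2712)) + 21135) = √((9137/7697 + 14527/2712) + 21135) = √(136593863/20874264 + 21135) = √(441314163503/20874264) = √2303027088975196698/10437132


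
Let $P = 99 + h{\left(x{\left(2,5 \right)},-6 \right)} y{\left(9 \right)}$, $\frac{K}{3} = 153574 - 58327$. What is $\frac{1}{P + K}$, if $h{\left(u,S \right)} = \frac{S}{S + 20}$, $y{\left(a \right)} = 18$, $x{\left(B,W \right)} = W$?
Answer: $\frac{7}{2000826} \approx 3.4986 \cdot 10^{-6}$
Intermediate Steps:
$K = 285741$ ($K = 3 \left(153574 - 58327\right) = 3 \cdot 95247 = 285741$)
$h{\left(u,S \right)} = \frac{S}{20 + S}$
$P = \frac{639}{7}$ ($P = 99 + - \frac{6}{20 - 6} \cdot 18 = 99 + - \frac{6}{14} \cdot 18 = 99 + \left(-6\right) \frac{1}{14} \cdot 18 = 99 - \frac{54}{7} = \frac{639}{7} \approx 91.286$)
$\frac{1}{P + K} = \frac{1}{\frac{639}{7} + 285741} = \frac{1}{\frac{2000826}{7}} = \frac{7}{2000826}$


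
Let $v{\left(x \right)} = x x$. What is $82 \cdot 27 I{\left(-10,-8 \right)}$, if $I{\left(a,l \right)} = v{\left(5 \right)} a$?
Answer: $-553500$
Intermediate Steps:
$v{\left(x \right)} = x^{2}$
$I{\left(a,l \right)} = 25 a$ ($I{\left(a,l \right)} = 5^{2} a = 25 a$)
$82 \cdot 27 I{\left(-10,-8 \right)} = 82 \cdot 27 \cdot 25 \left(-10\right) = 2214 \left(-250\right) = -553500$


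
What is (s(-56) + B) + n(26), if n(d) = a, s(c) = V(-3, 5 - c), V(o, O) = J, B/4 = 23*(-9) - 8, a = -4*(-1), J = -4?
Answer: -860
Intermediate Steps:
a = 4
B = -860 (B = 4*(23*(-9) - 8) = 4*(-207 - 8) = 4*(-215) = -860)
V(o, O) = -4
s(c) = -4
n(d) = 4
(s(-56) + B) + n(26) = (-4 - 860) + 4 = -864 + 4 = -860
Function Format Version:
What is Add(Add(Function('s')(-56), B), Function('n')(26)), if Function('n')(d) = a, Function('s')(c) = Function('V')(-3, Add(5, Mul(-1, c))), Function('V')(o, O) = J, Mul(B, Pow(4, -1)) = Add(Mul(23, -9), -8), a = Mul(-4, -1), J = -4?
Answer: -860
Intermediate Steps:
a = 4
B = -860 (B = Mul(4, Add(Mul(23, -9), -8)) = Mul(4, Add(-207, -8)) = Mul(4, -215) = -860)
Function('V')(o, O) = -4
Function('s')(c) = -4
Function('n')(d) = 4
Add(Add(Function('s')(-56), B), Function('n')(26)) = Add(Add(-4, -860), 4) = Add(-864, 4) = -860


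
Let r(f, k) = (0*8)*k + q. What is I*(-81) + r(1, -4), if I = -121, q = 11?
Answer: 9812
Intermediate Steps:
r(f, k) = 11 (r(f, k) = (0*8)*k + 11 = 0*k + 11 = 0 + 11 = 11)
I*(-81) + r(1, -4) = -121*(-81) + 11 = 9801 + 11 = 9812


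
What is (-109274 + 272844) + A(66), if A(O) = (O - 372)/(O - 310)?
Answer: 19955693/122 ≈ 1.6357e+5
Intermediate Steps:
A(O) = (-372 + O)/(-310 + O)
(-109274 + 272844) + A(66) = (-109274 + 272844) + (-372 + 66)/(-310 + 66) = 163570 - 306/(-244) = 163570 - 1/244*(-306) = 163570 + 153/122 = 19955693/122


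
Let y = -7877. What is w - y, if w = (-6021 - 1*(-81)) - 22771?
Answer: -20834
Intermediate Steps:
w = -28711 (w = (-6021 + 81) - 22771 = -5940 - 22771 = -28711)
w - y = -28711 - 1*(-7877) = -28711 + 7877 = -20834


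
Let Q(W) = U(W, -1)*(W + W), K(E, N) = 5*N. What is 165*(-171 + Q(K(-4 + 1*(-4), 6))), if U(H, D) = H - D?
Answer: 278685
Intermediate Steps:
Q(W) = 2*W*(1 + W) (Q(W) = (W - 1*(-1))*(W + W) = (W + 1)*(2*W) = (1 + W)*(2*W) = 2*W*(1 + W))
165*(-171 + Q(K(-4 + 1*(-4), 6))) = 165*(-171 + 2*(5*6)*(1 + 5*6)) = 165*(-171 + 2*30*(1 + 30)) = 165*(-171 + 2*30*31) = 165*(-171 + 1860) = 165*1689 = 278685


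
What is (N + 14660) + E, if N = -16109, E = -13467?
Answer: -14916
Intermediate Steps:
(N + 14660) + E = (-16109 + 14660) - 13467 = -1449 - 13467 = -14916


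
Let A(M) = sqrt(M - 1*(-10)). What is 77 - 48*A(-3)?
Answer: 77 - 48*sqrt(7) ≈ -49.996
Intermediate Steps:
A(M) = sqrt(10 + M) (A(M) = sqrt(M + 10) = sqrt(10 + M))
77 - 48*A(-3) = 77 - 48*sqrt(10 - 3) = 77 - 48*sqrt(7)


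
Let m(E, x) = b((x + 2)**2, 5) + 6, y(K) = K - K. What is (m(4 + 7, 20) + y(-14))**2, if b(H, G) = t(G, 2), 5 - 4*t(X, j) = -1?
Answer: 225/4 ≈ 56.250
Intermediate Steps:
t(X, j) = 3/2 (t(X, j) = 5/4 - 1/4*(-1) = 5/4 + 1/4 = 3/2)
b(H, G) = 3/2
y(K) = 0
m(E, x) = 15/2 (m(E, x) = 3/2 + 6 = 15/2)
(m(4 + 7, 20) + y(-14))**2 = (15/2 + 0)**2 = (15/2)**2 = 225/4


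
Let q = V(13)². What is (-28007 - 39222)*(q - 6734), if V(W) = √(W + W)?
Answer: 450972132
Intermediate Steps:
V(W) = √2*√W (V(W) = √(2*W) = √2*√W)
q = 26 (q = (√2*√13)² = (√26)² = 26)
(-28007 - 39222)*(q - 6734) = (-28007 - 39222)*(26 - 6734) = -67229*(-6708) = 450972132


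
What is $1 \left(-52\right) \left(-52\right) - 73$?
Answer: $2631$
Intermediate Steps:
$1 \left(-52\right) \left(-52\right) - 73 = \left(-52\right) \left(-52\right) - 73 = 2704 - 73 = 2631$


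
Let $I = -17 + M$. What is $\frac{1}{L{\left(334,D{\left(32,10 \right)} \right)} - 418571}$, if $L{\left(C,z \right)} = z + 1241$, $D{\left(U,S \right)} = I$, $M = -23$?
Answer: $- \frac{1}{417370} \approx -2.396 \cdot 10^{-6}$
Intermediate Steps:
$I = -40$ ($I = -17 - 23 = -40$)
$D{\left(U,S \right)} = -40$
$L{\left(C,z \right)} = 1241 + z$
$\frac{1}{L{\left(334,D{\left(32,10 \right)} \right)} - 418571} = \frac{1}{\left(1241 - 40\right) - 418571} = \frac{1}{1201 - 418571} = \frac{1}{-417370} = - \frac{1}{417370}$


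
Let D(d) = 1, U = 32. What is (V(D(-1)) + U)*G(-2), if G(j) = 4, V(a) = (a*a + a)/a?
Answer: 136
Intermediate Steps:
V(a) = (a + a²)/a (V(a) = (a² + a)/a = (a + a²)/a)
(V(D(-1)) + U)*G(-2) = ((1 + 1) + 32)*4 = (2 + 32)*4 = 34*4 = 136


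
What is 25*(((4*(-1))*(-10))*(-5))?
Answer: -5000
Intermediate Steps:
25*(((4*(-1))*(-10))*(-5)) = 25*(-4*(-10)*(-5)) = 25*(40*(-5)) = 25*(-200) = -5000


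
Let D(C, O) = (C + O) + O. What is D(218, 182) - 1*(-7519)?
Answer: 8101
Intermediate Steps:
D(C, O) = C + 2*O
D(218, 182) - 1*(-7519) = (218 + 2*182) - 1*(-7519) = (218 + 364) + 7519 = 582 + 7519 = 8101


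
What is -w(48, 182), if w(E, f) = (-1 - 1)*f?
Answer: 364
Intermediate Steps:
w(E, f) = -2*f
-w(48, 182) = -(-2)*182 = -1*(-364) = 364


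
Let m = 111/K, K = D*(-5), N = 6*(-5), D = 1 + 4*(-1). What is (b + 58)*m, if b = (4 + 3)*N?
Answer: -5624/5 ≈ -1124.8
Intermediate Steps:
D = -3 (D = 1 - 4 = -3)
N = -30
K = 15 (K = -3*(-5) = 15)
b = -210 (b = (4 + 3)*(-30) = 7*(-30) = -210)
m = 37/5 (m = 111/15 = 111*(1/15) = 37/5 ≈ 7.4000)
(b + 58)*m = (-210 + 58)*(37/5) = -152*37/5 = -5624/5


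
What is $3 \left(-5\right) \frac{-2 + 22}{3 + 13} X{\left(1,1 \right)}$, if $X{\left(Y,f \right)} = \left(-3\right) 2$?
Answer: $\frac{225}{2} \approx 112.5$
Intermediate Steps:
$X{\left(Y,f \right)} = -6$
$3 \left(-5\right) \frac{-2 + 22}{3 + 13} X{\left(1,1 \right)} = 3 \left(-5\right) \frac{-2 + 22}{3 + 13} \left(-6\right) = - 15 \cdot \frac{20}{16} \left(-6\right) = - 15 \cdot 20 \cdot \frac{1}{16} \left(-6\right) = \left(-15\right) \frac{5}{4} \left(-6\right) = \left(- \frac{75}{4}\right) \left(-6\right) = \frac{225}{2}$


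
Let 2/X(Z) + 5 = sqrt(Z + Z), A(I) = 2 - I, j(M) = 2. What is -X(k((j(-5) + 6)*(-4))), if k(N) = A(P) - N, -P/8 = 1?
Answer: -10/59 - 4*sqrt(21)/59 ≈ -0.48017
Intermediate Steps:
P = -8 (P = -8*1 = -8)
k(N) = 10 - N (k(N) = (2 - 1*(-8)) - N = (2 + 8) - N = 10 - N)
X(Z) = 2/(-5 + sqrt(2)*sqrt(Z)) (X(Z) = 2/(-5 + sqrt(Z + Z)) = 2/(-5 + sqrt(2*Z)) = 2/(-5 + sqrt(2)*sqrt(Z)))
-X(k((j(-5) + 6)*(-4))) = -2/(-5 + sqrt(2)*sqrt(10 - (2 + 6)*(-4))) = -2/(-5 + sqrt(2)*sqrt(10 - 8*(-4))) = -2/(-5 + sqrt(2)*sqrt(10 - 1*(-32))) = -2/(-5 + sqrt(2)*sqrt(10 + 32)) = -2/(-5 + sqrt(2)*sqrt(42)) = -2/(-5 + 2*sqrt(21))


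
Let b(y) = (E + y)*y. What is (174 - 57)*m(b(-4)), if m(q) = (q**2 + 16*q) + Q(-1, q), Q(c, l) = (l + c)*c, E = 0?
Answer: 58149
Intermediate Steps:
b(y) = y**2 (b(y) = (0 + y)*y = y*y = y**2)
Q(c, l) = c*(c + l) (Q(c, l) = (c + l)*c = c*(c + l))
m(q) = 1 + q**2 + 15*q (m(q) = (q**2 + 16*q) - (-1 + q) = (q**2 + 16*q) + (1 - q) = 1 + q**2 + 15*q)
(174 - 57)*m(b(-4)) = (174 - 57)*(1 + ((-4)**2)**2 + 15*(-4)**2) = 117*(1 + 16**2 + 15*16) = 117*(1 + 256 + 240) = 117*497 = 58149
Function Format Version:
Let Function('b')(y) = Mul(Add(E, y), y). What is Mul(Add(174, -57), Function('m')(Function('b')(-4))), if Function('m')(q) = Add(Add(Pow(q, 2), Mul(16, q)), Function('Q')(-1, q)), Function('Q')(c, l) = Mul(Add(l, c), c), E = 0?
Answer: 58149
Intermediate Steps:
Function('b')(y) = Pow(y, 2) (Function('b')(y) = Mul(Add(0, y), y) = Mul(y, y) = Pow(y, 2))
Function('Q')(c, l) = Mul(c, Add(c, l)) (Function('Q')(c, l) = Mul(Add(c, l), c) = Mul(c, Add(c, l)))
Function('m')(q) = Add(1, Pow(q, 2), Mul(15, q)) (Function('m')(q) = Add(Add(Pow(q, 2), Mul(16, q)), Mul(-1, Add(-1, q))) = Add(Add(Pow(q, 2), Mul(16, q)), Add(1, Mul(-1, q))) = Add(1, Pow(q, 2), Mul(15, q)))
Mul(Add(174, -57), Function('m')(Function('b')(-4))) = Mul(Add(174, -57), Add(1, Pow(Pow(-4, 2), 2), Mul(15, Pow(-4, 2)))) = Mul(117, Add(1, Pow(16, 2), Mul(15, 16))) = Mul(117, Add(1, 256, 240)) = Mul(117, 497) = 58149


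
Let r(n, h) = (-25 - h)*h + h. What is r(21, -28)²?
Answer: 12544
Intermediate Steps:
r(n, h) = h + h*(-25 - h) (r(n, h) = h*(-25 - h) + h = h + h*(-25 - h))
r(21, -28)² = (-1*(-28)*(24 - 28))² = (-1*(-28)*(-4))² = (-112)² = 12544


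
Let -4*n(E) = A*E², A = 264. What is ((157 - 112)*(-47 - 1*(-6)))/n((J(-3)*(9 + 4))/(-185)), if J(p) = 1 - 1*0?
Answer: 21048375/3718 ≈ 5661.2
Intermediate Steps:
J(p) = 1 (J(p) = 1 + 0 = 1)
n(E) = -66*E²
((157 - 112)*(-47 - 1*(-6)))/n((J(-3)*(9 + 4))/(-185)) = ((157 - 112)*(-47 - 1*(-6)))/((-66*(9 + 4)²/34225)) = (45*(-47 + 6))/((-66*((1*13)*(-1/185))²)) = (45*(-41))/((-66*(13*(-1/185))²)) = -1845/((-66*(-13/185)²)) = -1845/((-66*169/34225)) = -1845/(-11154/34225) = -1845*(-34225/11154) = 21048375/3718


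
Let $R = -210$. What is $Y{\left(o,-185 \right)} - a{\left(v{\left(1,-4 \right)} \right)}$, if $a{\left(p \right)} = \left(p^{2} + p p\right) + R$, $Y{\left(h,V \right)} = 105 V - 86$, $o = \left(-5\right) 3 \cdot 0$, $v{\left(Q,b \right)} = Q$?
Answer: $-19303$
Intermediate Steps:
$o = 0$ ($o = \left(-15\right) 0 = 0$)
$Y{\left(h,V \right)} = -86 + 105 V$
$a{\left(p \right)} = -210 + 2 p^{2}$ ($a{\left(p \right)} = \left(p^{2} + p p\right) - 210 = \left(p^{2} + p^{2}\right) - 210 = 2 p^{2} - 210 = -210 + 2 p^{2}$)
$Y{\left(o,-185 \right)} - a{\left(v{\left(1,-4 \right)} \right)} = \left(-86 + 105 \left(-185\right)\right) - \left(-210 + 2 \cdot 1^{2}\right) = \left(-86 - 19425\right) - \left(-210 + 2 \cdot 1\right) = -19511 - \left(-210 + 2\right) = -19511 - -208 = -19511 + 208 = -19303$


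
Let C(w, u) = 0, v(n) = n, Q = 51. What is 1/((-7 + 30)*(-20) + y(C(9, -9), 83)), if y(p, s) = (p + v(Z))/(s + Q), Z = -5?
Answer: -134/61645 ≈ -0.0021737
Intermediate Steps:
y(p, s) = (-5 + p)/(51 + s) (y(p, s) = (p - 5)/(s + 51) = (-5 + p)/(51 + s))
1/((-7 + 30)*(-20) + y(C(9, -9), 83)) = 1/((-7 + 30)*(-20) + (-5 + 0)/(51 + 83)) = 1/(23*(-20) - 5/134) = 1/(-460 + (1/134)*(-5)) = 1/(-460 - 5/134) = 1/(-61645/134) = -134/61645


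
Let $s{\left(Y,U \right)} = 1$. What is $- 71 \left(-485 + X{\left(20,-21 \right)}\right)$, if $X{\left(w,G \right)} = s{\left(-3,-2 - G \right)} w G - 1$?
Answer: $64326$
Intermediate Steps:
$X{\left(w,G \right)} = -1 + G w$ ($X{\left(w,G \right)} = 1 w G - 1 = w G - 1 = G w - 1 = -1 + G w$)
$- 71 \left(-485 + X{\left(20,-21 \right)}\right) = - 71 \left(-485 - 421\right) = \left(-71\right) \left(-906\right) = 64326$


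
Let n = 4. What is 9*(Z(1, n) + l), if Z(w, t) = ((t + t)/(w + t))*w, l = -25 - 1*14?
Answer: -1683/5 ≈ -336.60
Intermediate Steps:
l = -39 (l = -25 - 14 = -39)
Z(w, t) = 2*t*w/(t + w) (Z(w, t) = ((2*t)/(t + w))*w = (2*t/(t + w))*w = 2*t*w/(t + w))
9*(Z(1, n) + l) = 9*(2*4*1/(4 + 1) - 39) = 9*(2*4*1/5 - 39) = 9*(2*4*1*(⅕) - 39) = 9*(8/5 - 39) = 9*(-187/5) = -1683/5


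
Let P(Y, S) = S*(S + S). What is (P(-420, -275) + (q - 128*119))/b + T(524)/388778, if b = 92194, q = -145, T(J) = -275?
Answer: 425799031/289056443 ≈ 1.4731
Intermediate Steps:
P(Y, S) = 2*S**2 (P(Y, S) = S*(2*S) = 2*S**2)
(P(-420, -275) + (q - 128*119))/b + T(524)/388778 = (2*(-275)**2 + (-145 - 128*119))/92194 - 275/388778 = (2*75625 + (-145 - 15232))*(1/92194) - 275*1/388778 = (151250 - 15377)*(1/92194) - 275/388778 = 135873*(1/92194) - 275/388778 = 4383/2974 - 275/388778 = 425799031/289056443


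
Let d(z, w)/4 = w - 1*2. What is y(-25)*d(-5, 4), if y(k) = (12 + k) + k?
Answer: -304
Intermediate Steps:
y(k) = 12 + 2*k
d(z, w) = -8 + 4*w (d(z, w) = 4*(w - 1*2) = 4*(w - 2) = 4*(-2 + w) = -8 + 4*w)
y(-25)*d(-5, 4) = (12 + 2*(-25))*(-8 + 4*4) = (12 - 50)*(-8 + 16) = -38*8 = -304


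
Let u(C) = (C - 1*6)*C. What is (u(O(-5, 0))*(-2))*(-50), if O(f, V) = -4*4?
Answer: 35200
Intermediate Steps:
O(f, V) = -16
u(C) = C*(-6 + C) (u(C) = (C - 6)*C = (-6 + C)*C = C*(-6 + C))
(u(O(-5, 0))*(-2))*(-50) = (-16*(-6 - 16)*(-2))*(-50) = (-16*(-22)*(-2))*(-50) = (352*(-2))*(-50) = -704*(-50) = 35200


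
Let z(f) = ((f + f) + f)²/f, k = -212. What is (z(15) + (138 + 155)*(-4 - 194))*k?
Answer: 12270348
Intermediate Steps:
z(f) = 9*f (z(f) = (2*f + f)²/f = (3*f)²/f = (9*f²)/f = 9*f)
(z(15) + (138 + 155)*(-4 - 194))*k = (9*15 + (138 + 155)*(-4 - 194))*(-212) = (135 + 293*(-198))*(-212) = (135 - 58014)*(-212) = -57879*(-212) = 12270348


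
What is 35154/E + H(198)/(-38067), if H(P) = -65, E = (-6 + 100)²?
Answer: 669390829/168180006 ≈ 3.9802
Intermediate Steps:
E = 8836 (E = 94² = 8836)
35154/E + H(198)/(-38067) = 35154/8836 - 65/(-38067) = 35154*(1/8836) - 65*(-1/38067) = 17577/4418 + 65/38067 = 669390829/168180006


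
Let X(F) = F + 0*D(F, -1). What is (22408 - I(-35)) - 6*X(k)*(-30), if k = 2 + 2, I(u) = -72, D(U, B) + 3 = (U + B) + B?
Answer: 23200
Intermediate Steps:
D(U, B) = -3 + U + 2*B (D(U, B) = -3 + ((U + B) + B) = -3 + ((B + U) + B) = -3 + (U + 2*B) = -3 + U + 2*B)
k = 4
X(F) = F (X(F) = F + 0*(-3 + F + 2*(-1)) = F + 0*(-3 + F - 2) = F + 0*(-5 + F) = F + 0 = F)
(22408 - I(-35)) - 6*X(k)*(-30) = (22408 - 1*(-72)) - 6*4*(-30) = (22408 + 72) - 24*(-30) = 22480 + 720 = 23200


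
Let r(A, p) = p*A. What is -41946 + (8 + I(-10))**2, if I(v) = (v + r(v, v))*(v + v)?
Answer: 3169318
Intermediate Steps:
r(A, p) = A*p
I(v) = 2*v*(v + v**2) (I(v) = (v + v*v)*(v + v) = (v + v**2)*(2*v) = 2*v*(v + v**2))
-41946 + (8 + I(-10))**2 = -41946 + (8 + 2*(-10)**2*(1 - 10))**2 = -41946 + (8 + 2*100*(-9))**2 = -41946 + (8 - 1800)**2 = -41946 + (-1792)**2 = -41946 + 3211264 = 3169318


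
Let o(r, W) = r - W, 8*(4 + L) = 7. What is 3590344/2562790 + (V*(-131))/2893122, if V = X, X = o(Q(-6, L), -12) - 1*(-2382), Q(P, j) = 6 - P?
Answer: 798295640419/617872010865 ≈ 1.2920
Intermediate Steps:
L = -25/8 (L = -4 + (⅛)*7 = -4 + 7/8 = -25/8 ≈ -3.1250)
X = 2406 (X = ((6 - 1*(-6)) - 1*(-12)) - 1*(-2382) = ((6 + 6) + 12) + 2382 = (12 + 12) + 2382 = 24 + 2382 = 2406)
V = 2406
3590344/2562790 + (V*(-131))/2893122 = 3590344/2562790 + (2406*(-131))/2893122 = 3590344*(1/2562790) - 315186*1/2893122 = 1795172/1281395 - 52531/482187 = 798295640419/617872010865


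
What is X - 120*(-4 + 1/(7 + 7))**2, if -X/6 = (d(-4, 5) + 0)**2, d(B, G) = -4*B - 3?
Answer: -140436/49 ≈ -2866.0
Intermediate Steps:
d(B, G) = -3 - 4*B
X = -1014 (X = -6*((-3 - 4*(-4)) + 0)**2 = -6*((-3 + 16) + 0)**2 = -6*(13 + 0)**2 = -6*13**2 = -6*169 = -1014)
X - 120*(-4 + 1/(7 + 7))**2 = -1014 - 120*(-4 + 1/(7 + 7))**2 = -1014 - 120*(-4 + 1/14)**2 = -1014 - 120*(-55/14)**2 = -1014 - 120*3025/196 = -1014 - 90750/49 = -140436/49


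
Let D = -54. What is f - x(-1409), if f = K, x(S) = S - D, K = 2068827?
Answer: 2070182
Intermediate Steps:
x(S) = 54 + S (x(S) = S - 1*(-54) = S + 54 = 54 + S)
f = 2068827
f - x(-1409) = 2068827 - (54 - 1409) = 2068827 - 1*(-1355) = 2068827 + 1355 = 2070182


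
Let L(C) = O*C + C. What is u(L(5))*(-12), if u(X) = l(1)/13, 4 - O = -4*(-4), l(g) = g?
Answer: -12/13 ≈ -0.92308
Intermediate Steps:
O = -12 (O = 4 - (-4)*(-4) = 4 - 1*16 = 4 - 16 = -12)
L(C) = -11*C (L(C) = -12*C + C = -11*C)
u(X) = 1/13
u(L(5))*(-12) = (1/13)*(-12) = -12/13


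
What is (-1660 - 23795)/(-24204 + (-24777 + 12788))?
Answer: 25455/36193 ≈ 0.70331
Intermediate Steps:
(-1660 - 23795)/(-24204 + (-24777 + 12788)) = -25455/(-24204 - 11989) = -25455/(-36193) = -25455*(-1/36193) = 25455/36193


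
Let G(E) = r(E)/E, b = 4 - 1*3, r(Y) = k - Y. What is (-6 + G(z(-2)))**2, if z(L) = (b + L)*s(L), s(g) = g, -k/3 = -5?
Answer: 1/4 ≈ 0.25000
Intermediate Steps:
k = 15 (k = -3*(-5) = 15)
r(Y) = 15 - Y
b = 1 (b = 4 - 3 = 1)
z(L) = L*(1 + L) (z(L) = (1 + L)*L = L*(1 + L))
G(E) = (15 - E)/E
(-6 + G(z(-2)))**2 = (-6 + (15 - (-2)*(1 - 2))/((-2*(1 - 2))))**2 = (-6 + (15 - (-2)*(-1))/((-2*(-1))))**2 = (-6 + (15 - 1*2)/2)**2 = (-6 + (15 - 2)/2)**2 = (-6 + (1/2)*13)**2 = (-6 + 13/2)**2 = (1/2)**2 = 1/4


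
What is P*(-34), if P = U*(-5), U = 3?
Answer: 510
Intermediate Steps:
P = -15 (P = 3*(-5) = -15)
P*(-34) = -15*(-34) = 510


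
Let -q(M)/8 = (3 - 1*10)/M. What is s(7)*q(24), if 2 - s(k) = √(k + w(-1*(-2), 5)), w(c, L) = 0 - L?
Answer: 14/3 - 7*√2/3 ≈ 1.3668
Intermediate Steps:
q(M) = 56/M (q(M) = -8*(3 - 1*10)/M = -8*(3 - 10)/M = -(-56)/M = 56/M)
w(c, L) = -L
s(k) = 2 - √(-5 + k) (s(k) = 2 - √(k - 1*5) = 2 - √(k - 5) = 2 - √(-5 + k))
s(7)*q(24) = (2 - √(-5 + 7))*(56/24) = (2 - √2)*(56*(1/24)) = (2 - √2)*(7/3) = 14/3 - 7*√2/3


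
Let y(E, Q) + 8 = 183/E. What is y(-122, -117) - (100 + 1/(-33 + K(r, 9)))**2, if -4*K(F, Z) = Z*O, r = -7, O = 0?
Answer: -21787493/2178 ≈ -10003.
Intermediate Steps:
K(F, Z) = 0 (K(F, Z) = -Z*0/4 = -1/4*0 = 0)
y(E, Q) = -8 + 183/E
y(-122, -117) - (100 + 1/(-33 + K(r, 9)))**2 = (-8 + 183/(-122)) - (100 + 1/(-33 + 0))**2 = (-8 + 183*(-1/122)) - (100 + 1/(-33))**2 = (-8 - 3/2) - (100 - 1/33)**2 = -19/2 - (3299/33)**2 = -19/2 - 1*10883401/1089 = -19/2 - 10883401/1089 = -21787493/2178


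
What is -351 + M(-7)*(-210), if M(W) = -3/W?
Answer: -441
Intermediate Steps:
-351 + M(-7)*(-210) = -351 - 3/(-7)*(-210) = -351 - 3*(-1/7)*(-210) = -351 + (3/7)*(-210) = -351 - 90 = -441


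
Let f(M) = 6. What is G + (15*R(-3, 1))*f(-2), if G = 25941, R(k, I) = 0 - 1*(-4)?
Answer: 26301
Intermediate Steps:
R(k, I) = 4 (R(k, I) = 0 + 4 = 4)
G + (15*R(-3, 1))*f(-2) = 25941 + (15*4)*6 = 25941 + 60*6 = 25941 + 360 = 26301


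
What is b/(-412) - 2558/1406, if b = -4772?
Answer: 706942/72409 ≈ 9.7632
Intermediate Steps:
b/(-412) - 2558/1406 = -4772/(-412) - 2558/1406 = -4772*(-1/412) - 2558*1/1406 = 1193/103 - 1279/703 = 706942/72409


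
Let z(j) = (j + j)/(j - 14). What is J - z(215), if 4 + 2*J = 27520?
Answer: 2764928/201 ≈ 13756.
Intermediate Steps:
z(j) = 2*j/(-14 + j) (z(j) = (2*j)/(-14 + j) = 2*j/(-14 + j))
J = 13758 (J = -2 + (1/2)*27520 = -2 + 13760 = 13758)
J - z(215) = 13758 - 2*215/(-14 + 215) = 13758 - 2*215/201 = 13758 - 1*430/201 = 13758 - 430/201 = 2764928/201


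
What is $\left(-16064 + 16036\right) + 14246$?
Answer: $14218$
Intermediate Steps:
$\left(-16064 + 16036\right) + 14246 = -28 + 14246 = 14218$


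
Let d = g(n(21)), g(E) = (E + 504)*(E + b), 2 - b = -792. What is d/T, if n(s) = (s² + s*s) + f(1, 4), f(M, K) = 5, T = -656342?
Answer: -2338271/656342 ≈ -3.5626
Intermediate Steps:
b = 794 (b = 2 - 1*(-792) = 2 + 792 = 794)
n(s) = 5 + 2*s² (n(s) = (s² + s*s) + 5 = (s² + s²) + 5 = 2*s² + 5 = 5 + 2*s²)
g(E) = (504 + E)*(794 + E) (g(E) = (E + 504)*(E + 794) = (504 + E)*(794 + E))
d = 2338271 (d = 400176 + (5 + 2*21²)² + 1298*(5 + 2*21²) = 400176 + (5 + 2*441)² + 1298*(5 + 2*441) = 400176 + (5 + 882)² + 1298*(5 + 882) = 400176 + 887² + 1298*887 = 400176 + 786769 + 1151326 = 2338271)
d/T = 2338271/(-656342) = 2338271*(-1/656342) = -2338271/656342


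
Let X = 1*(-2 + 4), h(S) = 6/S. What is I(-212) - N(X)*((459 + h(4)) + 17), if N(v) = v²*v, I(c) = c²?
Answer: 41124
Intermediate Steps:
X = 2 (X = 1*2 = 2)
N(v) = v³
I(-212) - N(X)*((459 + h(4)) + 17) = (-212)² - 2³*((459 + 6/4) + 17) = 44944 - 8*((459 + 6*(¼)) + 17) = 44944 - 8*((459 + 3/2) + 17) = 44944 - 8*(921/2 + 17) = 44944 - 8*955/2 = 44944 - 1*3820 = 44944 - 3820 = 41124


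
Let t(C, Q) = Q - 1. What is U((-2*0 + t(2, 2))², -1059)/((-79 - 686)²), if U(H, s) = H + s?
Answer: -1058/585225 ≈ -0.0018079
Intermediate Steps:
t(C, Q) = -1 + Q
U((-2*0 + t(2, 2))², -1059)/((-79 - 686)²) = ((-2*0 + (-1 + 2))² - 1059)/((-79 - 686)²) = ((0 + 1)² - 1059)/((-765)²) = (1² - 1059)/585225 = (1 - 1059)*(1/585225) = -1058*1/585225 = -1058/585225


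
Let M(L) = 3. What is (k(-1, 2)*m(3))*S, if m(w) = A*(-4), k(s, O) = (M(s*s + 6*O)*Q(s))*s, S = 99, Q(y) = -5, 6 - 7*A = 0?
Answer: -35640/7 ≈ -5091.4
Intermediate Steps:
A = 6/7 (A = 6/7 - ⅐*0 = 6/7 + 0 = 6/7 ≈ 0.85714)
k(s, O) = -15*s (k(s, O) = (3*(-5))*s = -15*s)
m(w) = -24/7 (m(w) = (6/7)*(-4) = -24/7)
(k(-1, 2)*m(3))*S = (-15*(-1)*(-24/7))*99 = (15*(-24/7))*99 = -360/7*99 = -35640/7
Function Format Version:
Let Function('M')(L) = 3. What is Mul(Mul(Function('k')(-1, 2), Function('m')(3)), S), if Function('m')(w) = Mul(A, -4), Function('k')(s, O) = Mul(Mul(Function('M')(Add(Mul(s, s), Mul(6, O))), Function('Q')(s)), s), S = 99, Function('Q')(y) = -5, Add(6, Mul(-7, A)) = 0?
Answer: Rational(-35640, 7) ≈ -5091.4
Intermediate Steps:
A = Rational(6, 7) (A = Add(Rational(6, 7), Mul(Rational(-1, 7), 0)) = Add(Rational(6, 7), 0) = Rational(6, 7) ≈ 0.85714)
Function('k')(s, O) = Mul(-15, s) (Function('k')(s, O) = Mul(Mul(3, -5), s) = Mul(-15, s))
Function('m')(w) = Rational(-24, 7) (Function('m')(w) = Mul(Rational(6, 7), -4) = Rational(-24, 7))
Mul(Mul(Function('k')(-1, 2), Function('m')(3)), S) = Mul(Mul(Mul(-15, -1), Rational(-24, 7)), 99) = Mul(Mul(15, Rational(-24, 7)), 99) = Mul(Rational(-360, 7), 99) = Rational(-35640, 7)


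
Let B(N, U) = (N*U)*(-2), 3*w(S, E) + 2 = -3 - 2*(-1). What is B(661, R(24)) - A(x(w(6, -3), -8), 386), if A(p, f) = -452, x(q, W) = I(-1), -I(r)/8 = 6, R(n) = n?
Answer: -31276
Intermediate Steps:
w(S, E) = -1 (w(S, E) = -⅔ + (-3 - 2*(-1))/3 = -⅔ + (-3 + 2)/3 = -⅔ + (⅓)*(-1) = -⅔ - ⅓ = -1)
I(r) = -48 (I(r) = -8*6 = -48)
x(q, W) = -48
B(N, U) = -2*N*U
B(661, R(24)) - A(x(w(6, -3), -8), 386) = -2*661*24 - 1*(-452) = -31728 + 452 = -31276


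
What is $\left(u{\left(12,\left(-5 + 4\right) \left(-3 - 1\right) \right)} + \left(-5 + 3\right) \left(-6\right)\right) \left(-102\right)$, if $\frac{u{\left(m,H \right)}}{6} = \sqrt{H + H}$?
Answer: $-1224 - 1224 \sqrt{2} \approx -2955.0$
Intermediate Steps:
$u{\left(m,H \right)} = 6 \sqrt{2} \sqrt{H}$ ($u{\left(m,H \right)} = 6 \sqrt{H + H} = 6 \sqrt{2 H} = 6 \sqrt{2} \sqrt{H}$)
$\left(u{\left(12,\left(-5 + 4\right) \left(-3 - 1\right) \right)} + \left(-5 + 3\right) \left(-6\right)\right) \left(-102\right) = \left(6 \sqrt{2} \sqrt{\left(-5 + 4\right) \left(-3 - 1\right)} + \left(-5 + 3\right) \left(-6\right)\right) \left(-102\right) = \left(6 \sqrt{2} \sqrt{\left(-1\right) \left(-4\right)} - -12\right) \left(-102\right) = \left(6 \sqrt{2} \sqrt{4} + 12\right) \left(-102\right) = \left(6 \sqrt{2} \cdot 2 + 12\right) \left(-102\right) = \left(12 \sqrt{2} + 12\right) \left(-102\right) = \left(12 + 12 \sqrt{2}\right) \left(-102\right) = -1224 - 1224 \sqrt{2}$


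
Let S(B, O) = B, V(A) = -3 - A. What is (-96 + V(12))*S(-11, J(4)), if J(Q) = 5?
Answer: 1221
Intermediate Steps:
(-96 + V(12))*S(-11, J(4)) = (-96 + (-3 - 1*12))*(-11) = (-96 + (-3 - 12))*(-11) = (-96 - 15)*(-11) = -111*(-11) = 1221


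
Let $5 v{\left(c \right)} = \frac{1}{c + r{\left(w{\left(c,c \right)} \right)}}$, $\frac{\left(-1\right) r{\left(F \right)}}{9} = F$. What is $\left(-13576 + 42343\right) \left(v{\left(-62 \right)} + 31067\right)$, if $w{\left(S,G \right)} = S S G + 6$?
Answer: $\frac{9584246734454787}{10724180} \approx 8.937 \cdot 10^{8}$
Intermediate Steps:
$w{\left(S,G \right)} = 6 + G S^{2}$ ($w{\left(S,G \right)} = S^{2} G + 6 = G S^{2} + 6 = 6 + G S^{2}$)
$r{\left(F \right)} = - 9 F$
$v{\left(c \right)} = \frac{1}{5 \left(-54 + c - 9 c^{3}\right)}$ ($v{\left(c \right)} = \frac{1}{5 \left(c - 9 \left(6 + c c^{2}\right)\right)} = \frac{1}{5 \left(c - 9 \left(6 + c^{3}\right)\right)} = \frac{1}{5 \left(c - \left(54 + 9 c^{3}\right)\right)} = \frac{1}{5 \left(-54 + c - 9 c^{3}\right)}$)
$\left(-13576 + 42343\right) \left(v{\left(-62 \right)} + 31067\right) = \left(-13576 + 42343\right) \left(\frac{1}{5 \left(-54 - 62 - 9 \left(-62\right)^{3}\right)} + 31067\right) = 28767 \left(\frac{1}{5 \left(-54 - 62 - -2144952\right)} + 31067\right) = 28767 \left(\frac{1}{5 \left(-54 - 62 + 2144952\right)} + 31067\right) = 28767 \left(\frac{1}{5 \cdot 2144836} + 31067\right) = 28767 \left(\frac{1}{5} \cdot \frac{1}{2144836} + 31067\right) = 28767 \left(\frac{1}{10724180} + 31067\right) = 28767 \cdot \frac{333168100061}{10724180} = \frac{9584246734454787}{10724180}$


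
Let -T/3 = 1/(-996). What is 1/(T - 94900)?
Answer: -332/31506799 ≈ -1.0537e-5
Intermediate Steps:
T = 1/332 (T = -3/(-996) = -3*(-1/996) = 1/332 ≈ 0.0030120)
1/(T - 94900) = 1/(1/332 - 94900) = 1/(-31506799/332) = -332/31506799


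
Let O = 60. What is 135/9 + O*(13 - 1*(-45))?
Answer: 3495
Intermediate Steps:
135/9 + O*(13 - 1*(-45)) = 135/9 + 60*(13 - 1*(-45)) = 135*(⅑) + 60*(13 + 45) = 15 + 60*58 = 15 + 3480 = 3495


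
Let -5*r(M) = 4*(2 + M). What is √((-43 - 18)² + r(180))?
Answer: √89385/5 ≈ 59.795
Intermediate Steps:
r(M) = -8/5 - 4*M/5 (r(M) = -4*(2 + M)/5 = -(8 + 4*M)/5 = -8/5 - 4*M/5)
√((-43 - 18)² + r(180)) = √((-43 - 18)² + (-8/5 - ⅘*180)) = √((-61)² + (-8/5 - 144)) = √(3721 - 728/5) = √(17877/5) = √89385/5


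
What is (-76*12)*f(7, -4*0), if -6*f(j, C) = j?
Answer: 1064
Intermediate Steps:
f(j, C) = -j/6
(-76*12)*f(7, -4*0) = (-76*12)*(-⅙*7) = -912*(-7/6) = 1064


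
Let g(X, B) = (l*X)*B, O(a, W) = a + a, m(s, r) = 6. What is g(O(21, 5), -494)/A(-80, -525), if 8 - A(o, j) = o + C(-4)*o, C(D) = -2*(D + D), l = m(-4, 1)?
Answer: -91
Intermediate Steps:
l = 6
C(D) = -4*D
O(a, W) = 2*a
A(o, j) = 8 - 17*o (A(o, j) = 8 - (o + (-4*(-4))*o) = 8 - (o + 16*o) = 8 - 17*o)
g(X, B) = 6*B*X (g(X, B) = (6*X)*B = 6*B*X)
g(O(21, 5), -494)/A(-80, -525) = (6*(-494)*(2*21))/(8 - 17*(-80)) = (6*(-494)*42)/(8 + 1360) = -124488/1368 = -124488*1/1368 = -91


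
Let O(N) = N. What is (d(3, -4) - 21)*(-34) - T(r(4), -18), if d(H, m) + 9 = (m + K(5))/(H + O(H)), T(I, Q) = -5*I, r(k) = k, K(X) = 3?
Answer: 3137/3 ≈ 1045.7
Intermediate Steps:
d(H, m) = -9 + (3 + m)/(2*H) (d(H, m) = -9 + (m + 3)/(H + H) = -9 + (3 + m)/((2*H)) = -9 + (3 + m)*(1/(2*H)) = -9 + (3 + m)/(2*H))
(d(3, -4) - 21)*(-34) - T(r(4), -18) = ((1/2)*(3 - 4 - 18*3)/3 - 21)*(-34) - (-5)*4 = ((1/2)*(1/3)*(3 - 4 - 54) - 21)*(-34) - 1*(-20) = ((1/2)*(1/3)*(-55) - 21)*(-34) + 20 = (-55/6 - 21)*(-34) + 20 = -181/6*(-34) + 20 = 3077/3 + 20 = 3137/3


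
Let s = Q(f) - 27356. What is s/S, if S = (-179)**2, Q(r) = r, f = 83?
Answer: -27273/32041 ≈ -0.85119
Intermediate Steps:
S = 32041
s = -27273 (s = 83 - 27356 = -27273)
s/S = -27273/32041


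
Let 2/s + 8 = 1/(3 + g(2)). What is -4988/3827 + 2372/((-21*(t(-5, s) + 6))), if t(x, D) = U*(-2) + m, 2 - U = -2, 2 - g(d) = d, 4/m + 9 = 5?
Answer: 203800/5607 ≈ 36.347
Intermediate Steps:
m = -1 (m = 4/(-9 + 5) = 4/(-4) = 4*(-1/4) = -1)
g(d) = 2 - d
U = 4 (U = 2 - 1*(-2) = 2 + 2 = 4)
s = -6/23 (s = 2/(-8 + 1/(3 + (2 - 1*2))) = 2/(-8 + 1/(3 + (2 - 2))) = 2/(-8 + 1/(3 + 0)) = 2/(-8 + 1/3) = 2/(-23/3) = 2*(-3/23) = -6/23 ≈ -0.26087)
t(x, D) = -9 (t(x, D) = 4*(-2) - 1 = -8 - 1 = -9)
-4988/3827 + 2372/((-21*(t(-5, s) + 6))) = -4988/3827 + 2372/((-21*(-9 + 6))) = -4988*1/3827 + 2372/((-21*(-3))) = -116/89 + 2372/63 = 203800/5607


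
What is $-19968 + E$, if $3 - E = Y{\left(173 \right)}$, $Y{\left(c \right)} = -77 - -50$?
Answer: $-19938$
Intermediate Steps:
$Y{\left(c \right)} = -27$ ($Y{\left(c \right)} = -77 + 50 = -27$)
$E = 30$ ($E = 3 - -27 = 3 + 27 = 30$)
$-19968 + E = -19968 + 30 = -19938$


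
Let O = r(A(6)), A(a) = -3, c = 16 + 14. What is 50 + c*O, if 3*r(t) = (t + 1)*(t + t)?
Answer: 170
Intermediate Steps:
c = 30
r(t) = 2*t*(1 + t)/3 (r(t) = ((t + 1)*(t + t))/3 = ((1 + t)*(2*t))/3 = (2*t*(1 + t))/3 = 2*t*(1 + t)/3)
O = 4 (O = (2/3)*(-3)*(1 - 3) = (2/3)*(-3)*(-2) = 4)
50 + c*O = 50 + 30*4 = 50 + 120 = 170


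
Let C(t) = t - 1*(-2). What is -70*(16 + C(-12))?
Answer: -420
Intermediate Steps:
C(t) = 2 + t (C(t) = t + 2 = 2 + t)
-70*(16 + C(-12)) = -70*(16 + (2 - 12)) = -70*(16 - 10) = -70*6 = -420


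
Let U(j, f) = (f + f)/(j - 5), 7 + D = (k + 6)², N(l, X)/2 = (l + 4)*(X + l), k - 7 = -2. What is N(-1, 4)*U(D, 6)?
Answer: 216/109 ≈ 1.9817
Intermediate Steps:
k = 5 (k = 7 - 2 = 5)
N(l, X) = 2*(4 + l)*(X + l) (N(l, X) = 2*((l + 4)*(X + l)) = 2*((4 + l)*(X + l)) = 2*(4 + l)*(X + l))
D = 114 (D = -7 + (5 + 6)² = -7 + 11² = -7 + 121 = 114)
U(j, f) = 2*f/(-5 + j) (U(j, f) = (2*f)/(-5 + j) = 2*f/(-5 + j))
N(-1, 4)*U(D, 6) = (2*(-1)² + 8*4 + 8*(-1) + 2*4*(-1))*(2*6/(-5 + 114)) = (2*1 + 32 - 8 - 8)*(2*6/109) = (2 + 32 - 8 - 8)*(2*6*(1/109)) = 18*(12/109) = 216/109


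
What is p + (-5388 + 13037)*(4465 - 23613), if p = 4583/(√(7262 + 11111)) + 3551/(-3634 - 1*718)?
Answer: -637407205855/4352 + 4583*√18373/18373 ≈ -1.4646e+8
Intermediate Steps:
p = -3551/4352 + 4583*√18373/18373 (p = 4583/(√18373) + 3551/(-3634 - 718) = 4583*(√18373/18373) + 3551/(-4352) = 4583*√18373/18373 + 3551*(-1/4352) = 4583*√18373/18373 - 3551/4352 = -3551/4352 + 4583*√18373/18373 ≈ 32.995)
p + (-5388 + 13037)*(4465 - 23613) = (-3551/4352 + 4583*√18373/18373) + (-5388 + 13037)*(4465 - 23613) = (-3551/4352 + 4583*√18373/18373) + 7649*(-19148) = (-3551/4352 + 4583*√18373/18373) - 146463052 = -637407205855/4352 + 4583*√18373/18373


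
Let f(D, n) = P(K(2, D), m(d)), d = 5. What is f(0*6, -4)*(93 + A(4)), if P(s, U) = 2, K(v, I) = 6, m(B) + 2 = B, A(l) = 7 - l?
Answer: 192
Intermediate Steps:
m(B) = -2 + B
f(D, n) = 2
f(0*6, -4)*(93 + A(4)) = 2*(93 + (7 - 1*4)) = 2*(93 + (7 - 4)) = 2*(93 + 3) = 2*96 = 192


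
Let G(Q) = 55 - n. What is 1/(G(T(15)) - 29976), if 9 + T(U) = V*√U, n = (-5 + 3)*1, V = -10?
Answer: -1/29919 ≈ -3.3424e-5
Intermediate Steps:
n = -2 (n = -2*1 = -2)
T(U) = -9 - 10*√U
G(Q) = 57 (G(Q) = 55 - 1*(-2) = 55 + 2 = 57)
1/(G(T(15)) - 29976) = 1/(57 - 29976) = 1/(-29919) = -1/29919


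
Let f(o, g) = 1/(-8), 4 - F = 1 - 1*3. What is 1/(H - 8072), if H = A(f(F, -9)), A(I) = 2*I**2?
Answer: -32/258303 ≈ -0.00012389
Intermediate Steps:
F = 6 (F = 4 - (1 - 1*3) = 4 - (1 - 3) = 4 - 1*(-2) = 4 + 2 = 6)
f(o, g) = -1/8
H = 1/32 (H = 2*(-1/8)**2 = 2*(1/64) = 1/32 ≈ 0.031250)
1/(H - 8072) = 1/(1/32 - 8072) = 1/(-258303/32) = -32/258303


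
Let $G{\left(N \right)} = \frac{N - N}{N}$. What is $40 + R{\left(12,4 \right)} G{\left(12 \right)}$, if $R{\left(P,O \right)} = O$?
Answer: $40$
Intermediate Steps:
$G{\left(N \right)} = 0$ ($G{\left(N \right)} = \frac{0}{N} = 0$)
$40 + R{\left(12,4 \right)} G{\left(12 \right)} = 40 + 4 \cdot 0 = 40 + 0 = 40$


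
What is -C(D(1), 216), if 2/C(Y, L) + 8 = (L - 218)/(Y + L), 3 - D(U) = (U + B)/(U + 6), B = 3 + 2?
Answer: 1527/6115 ≈ 0.24971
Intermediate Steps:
B = 5
D(U) = 3 - (5 + U)/(6 + U) (D(U) = 3 - (U + 5)/(U + 6) = 3 - (5 + U)/(6 + U))
C(Y, L) = 2/(-8 + (-218 + L)/(L + Y)) (C(Y, L) = 2/(-8 + (L - 218)/(Y + L)) = 2/(-8 + (-218 + L)/(L + Y)))
-C(D(1), 216) = -2*(-1*216 - (13 + 2*1)/(6 + 1))/(218 + 7*216 + 8*((13 + 2*1)/(6 + 1))) = -2*(-216 - (13 + 2)/7)/(218 + 1512 + 8*((13 + 2)/7)) = -2*(-216 - 15/7)/(218 + 1512 + 8*((⅐)*15)) = -2*(-216 - 1*15/7)/(218 + 1512 + 8*(15/7)) = -2*(-216 - 15/7)/(218 + 1512 + 120/7) = -2*(-1527)/(12230/7*7) = -2*7*(-1527)/(12230*7) = -1*(-1527/6115) = 1527/6115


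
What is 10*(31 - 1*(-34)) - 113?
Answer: 537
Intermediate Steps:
10*(31 - 1*(-34)) - 113 = 10*(31 + 34) - 113 = 10*65 - 113 = 650 - 113 = 537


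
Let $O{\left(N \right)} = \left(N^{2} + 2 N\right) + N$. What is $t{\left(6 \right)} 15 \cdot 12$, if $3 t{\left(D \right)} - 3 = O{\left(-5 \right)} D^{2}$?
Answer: $21780$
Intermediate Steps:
$O{\left(N \right)} = N^{2} + 3 N$
$t{\left(D \right)} = 1 + \frac{10 D^{2}}{3}$ ($t{\left(D \right)} = 1 + \frac{- 5 \left(3 - 5\right) D^{2}}{3} = 1 + \frac{\left(-5\right) \left(-2\right) D^{2}}{3} = 1 + \frac{10 D^{2}}{3}$)
$t{\left(6 \right)} 15 \cdot 12 = \left(1 + \frac{10 \cdot 6^{2}}{3}\right) 15 \cdot 12 = \left(1 + \frac{10}{3} \cdot 36\right) 180 = \left(1 + 120\right) 180 = 121 \cdot 180 = 21780$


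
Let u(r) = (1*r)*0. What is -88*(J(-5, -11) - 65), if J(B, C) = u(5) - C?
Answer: 4752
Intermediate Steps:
u(r) = 0 (u(r) = r*0 = 0)
J(B, C) = -C (J(B, C) = 0 - C = -C)
-88*(J(-5, -11) - 65) = -88*(-1*(-11) - 65) = -88*(11 - 65) = -88*(-54) = 4752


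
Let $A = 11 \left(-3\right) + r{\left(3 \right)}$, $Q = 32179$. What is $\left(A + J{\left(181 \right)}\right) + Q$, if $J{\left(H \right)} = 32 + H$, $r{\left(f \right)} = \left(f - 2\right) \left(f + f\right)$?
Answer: $32365$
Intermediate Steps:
$r{\left(f \right)} = 2 f \left(-2 + f\right)$ ($r{\left(f \right)} = \left(-2 + f\right) 2 f = 2 f \left(-2 + f\right)$)
$A = -27$ ($A = 11 \left(-3\right) + 2 \cdot 3 \left(-2 + 3\right) = -33 + 2 \cdot 3 \cdot 1 = -33 + 6 = -27$)
$\left(A + J{\left(181 \right)}\right) + Q = \left(-27 + \left(32 + 181\right)\right) + 32179 = \left(-27 + 213\right) + 32179 = 186 + 32179 = 32365$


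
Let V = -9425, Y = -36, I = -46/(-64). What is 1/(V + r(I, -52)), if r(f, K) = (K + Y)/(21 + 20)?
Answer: -41/386513 ≈ -0.00010608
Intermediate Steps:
I = 23/32 (I = -46*(-1/64) = 23/32 ≈ 0.71875)
r(f, K) = -36/41 + K/41 (r(f, K) = (K - 36)/(21 + 20) = (-36 + K)/41 = (-36 + K)*(1/41) = -36/41 + K/41)
1/(V + r(I, -52)) = 1/(-9425 + (-36/41 + (1/41)*(-52))) = 1/(-9425 + (-36/41 - 52/41)) = 1/(-9425 - 88/41) = 1/(-386513/41) = -41/386513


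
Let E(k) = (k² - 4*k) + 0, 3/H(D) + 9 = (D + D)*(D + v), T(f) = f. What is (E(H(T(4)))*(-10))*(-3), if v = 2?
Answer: -1530/169 ≈ -9.0533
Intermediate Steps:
H(D) = 3/(-9 + 2*D*(2 + D)) (H(D) = 3/(-9 + (D + D)*(D + 2)) = 3/(-9 + (2*D)*(2 + D)) = 3/(-9 + 2*D*(2 + D)))
E(k) = k² - 4*k
(E(H(T(4)))*(-10))*(-3) = (((3/(-9 + 2*4² + 4*4))*(-4 + 3/(-9 + 2*4² + 4*4)))*(-10))*(-3) = (((3/(-9 + 2*16 + 16))*(-4 + 3/(-9 + 2*16 + 16)))*(-10))*(-3) = (((3/(-9 + 32 + 16))*(-4 + 3/(-9 + 32 + 16)))*(-10))*(-3) = (((3/39)*(-4 + 3/39))*(-10))*(-3) = (((3*(1/39))*(-4 + 3*(1/39)))*(-10))*(-3) = (((-4 + 1/13)/13)*(-10))*(-3) = (((1/13)*(-51/13))*(-10))*(-3) = -51/169*(-10)*(-3) = (510/169)*(-3) = -1530/169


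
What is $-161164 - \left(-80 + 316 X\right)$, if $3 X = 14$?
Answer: $- \frac{487676}{3} \approx -1.6256 \cdot 10^{5}$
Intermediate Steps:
$X = \frac{14}{3}$ ($X = \frac{1}{3} \cdot 14 = \frac{14}{3} \approx 4.6667$)
$-161164 - \left(-80 + 316 X\right) = -161164 - \left(-80 + 316 \cdot \frac{14}{3}\right) = -161164 - \left(-80 + \frac{4424}{3}\right) = -161164 - \frac{4184}{3} = - \frac{487676}{3}$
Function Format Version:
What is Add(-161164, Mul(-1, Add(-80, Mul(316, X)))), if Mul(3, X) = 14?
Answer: Rational(-487676, 3) ≈ -1.6256e+5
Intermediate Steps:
X = Rational(14, 3) (X = Mul(Rational(1, 3), 14) = Rational(14, 3) ≈ 4.6667)
Add(-161164, Mul(-1, Add(-80, Mul(316, X)))) = Add(-161164, Mul(-1, Add(-80, Mul(316, Rational(14, 3))))) = Add(-161164, Mul(-1, Add(-80, Rational(4424, 3)))) = Add(-161164, Mul(-1, Rational(4184, 3))) = Add(-161164, Rational(-4184, 3)) = Rational(-487676, 3)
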